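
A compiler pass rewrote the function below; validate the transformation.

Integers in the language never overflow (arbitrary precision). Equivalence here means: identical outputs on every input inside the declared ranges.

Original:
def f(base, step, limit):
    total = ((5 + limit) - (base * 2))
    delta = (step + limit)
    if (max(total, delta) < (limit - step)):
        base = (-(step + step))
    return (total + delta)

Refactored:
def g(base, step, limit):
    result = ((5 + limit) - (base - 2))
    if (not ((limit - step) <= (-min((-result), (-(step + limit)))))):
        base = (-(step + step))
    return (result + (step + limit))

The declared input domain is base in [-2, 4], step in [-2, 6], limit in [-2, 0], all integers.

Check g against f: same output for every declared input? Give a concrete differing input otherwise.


There is a counterexample at base=-1, step=-2, limit=-2: 1 on one side, 2 on the other.
f: total becomes 5; next delta becomes -4; next (max(total, delta) < (limit - step)) evaluates to false; next final value 1
g: result becomes 6; next (not ((limit - step) <= (-min((-result), (-(step + limit)))))) evaluates to false; next final value 2
verdict: not equivalent; witness: base=-1, step=-2, limit=-2


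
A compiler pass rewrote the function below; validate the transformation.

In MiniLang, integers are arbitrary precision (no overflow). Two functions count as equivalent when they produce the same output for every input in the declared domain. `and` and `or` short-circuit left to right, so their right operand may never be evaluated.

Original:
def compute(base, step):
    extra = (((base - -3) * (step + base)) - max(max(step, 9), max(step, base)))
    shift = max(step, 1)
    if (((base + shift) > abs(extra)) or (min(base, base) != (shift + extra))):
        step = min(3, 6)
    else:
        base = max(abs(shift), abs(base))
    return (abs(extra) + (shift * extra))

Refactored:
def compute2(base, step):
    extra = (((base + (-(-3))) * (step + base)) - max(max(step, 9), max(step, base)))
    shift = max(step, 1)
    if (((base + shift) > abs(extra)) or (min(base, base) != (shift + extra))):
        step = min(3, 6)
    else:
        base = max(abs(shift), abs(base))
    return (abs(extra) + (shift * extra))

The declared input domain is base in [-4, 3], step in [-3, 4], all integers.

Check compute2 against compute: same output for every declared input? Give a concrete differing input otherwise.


Comparing the listings, the differences include: arithmetic usage differs.
One worked example (base=2, step=0) — compute: extra = 1; shift = 1; (((base + shift) > abs(extra)) or (min(base, base) != (shift + extra))) -> true; step = 3; return 2; compute2: extra = 1; shift = 1; (((base + shift) > abs(extra)) or (min(base, base) != (shift + extra))) -> true; step = 3; return 2; agreement on 2.
Sweeping the whole domain (64 inputs) finds no disagreement.
verdict: equivalent


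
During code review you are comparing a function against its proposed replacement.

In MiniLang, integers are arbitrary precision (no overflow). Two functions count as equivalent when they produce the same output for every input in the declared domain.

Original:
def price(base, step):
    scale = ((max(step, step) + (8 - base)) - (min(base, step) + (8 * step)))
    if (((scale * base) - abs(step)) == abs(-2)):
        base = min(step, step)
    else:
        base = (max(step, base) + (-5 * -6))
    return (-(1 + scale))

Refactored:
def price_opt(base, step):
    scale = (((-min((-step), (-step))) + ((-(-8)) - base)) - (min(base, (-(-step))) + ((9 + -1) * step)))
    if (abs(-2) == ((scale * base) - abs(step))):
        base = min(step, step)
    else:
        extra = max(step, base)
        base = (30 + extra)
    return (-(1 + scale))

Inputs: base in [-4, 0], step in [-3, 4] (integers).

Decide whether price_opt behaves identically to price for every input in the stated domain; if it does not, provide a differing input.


Side by side, the visible changes include: min/max/abs usage differs; also statement counts differ; also local variable names differ; also constant usage differs; also arithmetic usage differs.
Tracing base=-2, step=2: price: scale := -2 | (((scale * base) - abs(step)) == abs(-2)): true | base := 2 | result 1 | price_opt: scale := -2 | (abs(-2) == ((scale * base) - abs(step))): true | base := 2 | result 1 — matching result 1.
Every one of the 40 inputs gives matching results.
verdict: equivalent


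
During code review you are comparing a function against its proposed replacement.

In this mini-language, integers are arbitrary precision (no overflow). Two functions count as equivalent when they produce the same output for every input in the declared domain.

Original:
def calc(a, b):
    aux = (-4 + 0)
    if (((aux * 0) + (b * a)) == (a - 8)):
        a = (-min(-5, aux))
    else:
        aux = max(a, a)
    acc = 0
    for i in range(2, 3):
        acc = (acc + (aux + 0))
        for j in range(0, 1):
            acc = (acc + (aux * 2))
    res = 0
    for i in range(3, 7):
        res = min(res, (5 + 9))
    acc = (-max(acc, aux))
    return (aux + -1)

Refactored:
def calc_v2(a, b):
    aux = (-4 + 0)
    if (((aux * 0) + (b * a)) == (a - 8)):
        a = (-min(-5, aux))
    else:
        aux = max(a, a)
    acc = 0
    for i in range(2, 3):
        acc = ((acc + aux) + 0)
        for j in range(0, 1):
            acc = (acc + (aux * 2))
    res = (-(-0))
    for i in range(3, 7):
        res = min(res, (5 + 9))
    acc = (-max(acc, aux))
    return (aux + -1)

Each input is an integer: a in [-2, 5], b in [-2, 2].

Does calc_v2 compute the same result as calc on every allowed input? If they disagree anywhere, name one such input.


Changes here: same computation, different form; the full 40-point sweep finds no disagreement.
verdict: equivalent


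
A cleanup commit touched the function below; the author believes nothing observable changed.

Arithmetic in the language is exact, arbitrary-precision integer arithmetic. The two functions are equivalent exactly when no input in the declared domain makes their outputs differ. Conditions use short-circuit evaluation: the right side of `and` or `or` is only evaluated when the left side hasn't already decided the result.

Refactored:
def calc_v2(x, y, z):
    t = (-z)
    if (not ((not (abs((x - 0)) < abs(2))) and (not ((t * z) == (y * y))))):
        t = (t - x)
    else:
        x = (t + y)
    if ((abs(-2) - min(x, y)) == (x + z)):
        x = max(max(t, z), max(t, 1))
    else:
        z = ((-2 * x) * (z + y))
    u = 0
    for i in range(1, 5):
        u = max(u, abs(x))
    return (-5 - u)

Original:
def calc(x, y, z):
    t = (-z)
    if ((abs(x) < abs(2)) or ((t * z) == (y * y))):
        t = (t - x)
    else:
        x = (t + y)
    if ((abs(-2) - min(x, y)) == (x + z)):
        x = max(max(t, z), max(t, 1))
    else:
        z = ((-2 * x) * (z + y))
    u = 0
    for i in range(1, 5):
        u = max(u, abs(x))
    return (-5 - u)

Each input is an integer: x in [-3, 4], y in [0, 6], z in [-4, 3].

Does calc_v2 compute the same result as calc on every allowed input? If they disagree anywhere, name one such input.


Side by side, the visible changes include: constant usage differs, and boolean connective usage differs, and arithmetic usage differs.
One worked example (x=2, y=0, z=2) — calc: t=-2, then ((abs(x) < abs(2)) or ((t * z) == (y * y))) is false, then x=-2, then ((abs(-2) - min(x, y)) == (x + z)) is false, then z=8, then u=0, then (i=1), then u=2, then (i=2), then u=2, then (i=3), then u=2, then (i=4), then u=2, then returns -7; calc_v2: t=-2, then (not ((not (abs((x - 0)) < abs(2))) and (not ((t * z) == (y * y))))) is false, then x=-2, then ((abs(-2) - min(x, y)) == (x + z)) is false, then z=8, then u=0, then (i=1), then u=2, then (i=2), then u=2, then (i=3), then u=2, then (i=4), then u=2, then returns -7; agreement on -7.
Across all 448 domain points the two functions coincide.
verdict: equivalent


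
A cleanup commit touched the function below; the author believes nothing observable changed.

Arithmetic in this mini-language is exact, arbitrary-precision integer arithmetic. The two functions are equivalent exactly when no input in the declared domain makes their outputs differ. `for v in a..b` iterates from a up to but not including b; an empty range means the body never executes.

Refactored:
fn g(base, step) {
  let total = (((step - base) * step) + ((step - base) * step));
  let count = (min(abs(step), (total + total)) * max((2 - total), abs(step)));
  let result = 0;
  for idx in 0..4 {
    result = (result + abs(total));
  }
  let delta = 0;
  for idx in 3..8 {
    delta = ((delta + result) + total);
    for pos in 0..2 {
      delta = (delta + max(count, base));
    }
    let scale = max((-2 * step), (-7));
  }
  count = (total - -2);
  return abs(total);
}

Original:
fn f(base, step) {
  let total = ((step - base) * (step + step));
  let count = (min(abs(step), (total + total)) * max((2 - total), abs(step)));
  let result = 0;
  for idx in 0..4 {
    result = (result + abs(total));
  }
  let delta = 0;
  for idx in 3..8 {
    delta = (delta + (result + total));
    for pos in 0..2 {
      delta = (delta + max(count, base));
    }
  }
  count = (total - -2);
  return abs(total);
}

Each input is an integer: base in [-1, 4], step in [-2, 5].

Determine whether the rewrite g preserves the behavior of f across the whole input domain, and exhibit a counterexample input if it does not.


The two versions differ — the changes include local variable names differ; also arithmetic usage differs; also statement counts differ; also constant usage differs; also min/max/abs usage differs.
Spot check at base=0, step=0 — f: total = 0; count = 0; result = 0; [idx=0]; result = 0; [idx=1]; result = 0; [idx=2]; result = 0; [idx=3]; result = 0; delta = 0; [idx=3]; delta = 0; [pos=0]; delta = 0; [pos=1]; delta = 0; [idx=4]; delta = 0; [pos=0]; delta = 0; [pos=1]; delta = 0; [idx=5]; delta = 0; [pos=0]; delta = 0; [pos=1]; delta = 0; [idx=6]; delta = 0; [pos=0]; delta = 0; [pos=1]; delta = 0; [idx=7]; delta = 0; [pos=0]; delta = 0; [pos=1]; delta = 0; count = 2; return 0. g: total = 0; count = 0; result = 0; [idx=0]; result = 0; [idx=1]; result = 0; [idx=2]; result = 0; [idx=3]; result = 0; delta = 0; [idx=3]; delta = 0; [pos=0]; delta = 0; [pos=1]; delta = 0; scale = 0; [idx=4]; delta = 0; [pos=0]; delta = 0; [pos=1]; delta = 0; scale = 0; [idx=5]; delta = 0; [pos=0]; delta = 0; [pos=1]; delta = 0; scale = 0; [idx=6]; delta = 0; [pos=0]; delta = 0; [pos=1]; delta = 0; scale = 0; [idx=7]; delta = 0; [pos=0]; delta = 0; [pos=1]; delta = 0; scale = 0; count = 2; return 0. Both give 0.
Every one of the 48 inputs gives matching results.
verdict: equivalent


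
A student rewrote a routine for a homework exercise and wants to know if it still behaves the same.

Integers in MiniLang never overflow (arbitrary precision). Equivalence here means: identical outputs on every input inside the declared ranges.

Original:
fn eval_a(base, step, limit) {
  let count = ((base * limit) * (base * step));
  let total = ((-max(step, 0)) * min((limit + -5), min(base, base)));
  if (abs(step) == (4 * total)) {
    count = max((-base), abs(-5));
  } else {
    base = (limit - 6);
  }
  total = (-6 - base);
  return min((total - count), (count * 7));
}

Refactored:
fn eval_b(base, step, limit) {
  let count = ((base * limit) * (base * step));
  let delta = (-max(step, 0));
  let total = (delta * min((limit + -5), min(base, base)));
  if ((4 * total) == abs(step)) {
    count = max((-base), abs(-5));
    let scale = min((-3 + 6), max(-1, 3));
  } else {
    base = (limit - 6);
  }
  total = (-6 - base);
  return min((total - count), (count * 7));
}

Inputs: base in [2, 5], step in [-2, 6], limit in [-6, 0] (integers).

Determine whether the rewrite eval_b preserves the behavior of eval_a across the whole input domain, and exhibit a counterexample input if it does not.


This is a faithful refactor — local variable names differ, statement counts differ, arithmetic usage differs, min/max/abs usage differs, constant usage differs, but the computed results match everywhere.
One worked example (base=5, step=-2, limit=0) — eval_a: count=0, then total=0, then (abs(step) == (4 * total)) is false, then base=-6, then total=0, then returns 0; eval_b: count=0, then delta=0, then total=0, then ((4 * total) == abs(step)) is false, then base=-6, then total=0, then returns 0; agreement on 0.
Every one of the 252 inputs gives matching results.
verdict: equivalent


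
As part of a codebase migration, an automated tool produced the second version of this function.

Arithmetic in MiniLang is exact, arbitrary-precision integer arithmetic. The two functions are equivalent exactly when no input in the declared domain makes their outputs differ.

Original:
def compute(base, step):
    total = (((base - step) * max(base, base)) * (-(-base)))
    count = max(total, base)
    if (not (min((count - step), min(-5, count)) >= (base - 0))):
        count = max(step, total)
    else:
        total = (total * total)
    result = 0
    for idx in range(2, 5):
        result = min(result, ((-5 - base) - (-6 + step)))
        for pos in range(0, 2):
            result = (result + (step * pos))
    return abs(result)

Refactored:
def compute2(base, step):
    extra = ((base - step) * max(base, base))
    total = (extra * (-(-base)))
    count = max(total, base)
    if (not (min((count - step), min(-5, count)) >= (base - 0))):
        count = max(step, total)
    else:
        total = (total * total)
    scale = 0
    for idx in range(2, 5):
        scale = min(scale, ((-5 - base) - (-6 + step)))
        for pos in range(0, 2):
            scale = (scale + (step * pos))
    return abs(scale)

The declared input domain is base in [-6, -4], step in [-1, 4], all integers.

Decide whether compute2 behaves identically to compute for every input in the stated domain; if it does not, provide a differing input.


Side by side, the visible changes include: statement counts differ, plus local variable names differ.
One worked example (base=-4, step=0) — compute: total becomes -64; next count becomes -4; next (not (min((count - step), min(-5, count)) >= (base - 0))) evaluates to true; next count becomes 0; next result becomes 0; next at idx=2:; next result becomes 0; next at pos=0:; next result becomes 0; next at pos=1:; next result becomes 0; next at idx=3:; next result becomes 0; next at pos=0:; next result becomes 0; next at pos=1:; next result becomes 0; next at idx=4:; next result becomes 0; next at pos=0:; next result becomes 0; next at pos=1:; next result becomes 0; next final value 0; compute2: extra becomes 16; next total becomes -64; next count becomes -4; next (not (min((count - step), min(-5, count)) >= (base - 0))) evaluates to true; next count becomes 0; next scale becomes 0; next at idx=2:; next scale becomes 0; next at pos=0:; next scale becomes 0; next at pos=1:; next scale becomes 0; next at idx=3:; next scale becomes 0; next at pos=0:; next scale becomes 0; next at pos=1:; next scale becomes 0; next at idx=4:; next scale becomes 0; next at pos=0:; next scale becomes 0; next at pos=1:; next scale becomes 0; next final value 0; agreement on 0.
Across all 18 domain points the two functions coincide.
verdict: equivalent


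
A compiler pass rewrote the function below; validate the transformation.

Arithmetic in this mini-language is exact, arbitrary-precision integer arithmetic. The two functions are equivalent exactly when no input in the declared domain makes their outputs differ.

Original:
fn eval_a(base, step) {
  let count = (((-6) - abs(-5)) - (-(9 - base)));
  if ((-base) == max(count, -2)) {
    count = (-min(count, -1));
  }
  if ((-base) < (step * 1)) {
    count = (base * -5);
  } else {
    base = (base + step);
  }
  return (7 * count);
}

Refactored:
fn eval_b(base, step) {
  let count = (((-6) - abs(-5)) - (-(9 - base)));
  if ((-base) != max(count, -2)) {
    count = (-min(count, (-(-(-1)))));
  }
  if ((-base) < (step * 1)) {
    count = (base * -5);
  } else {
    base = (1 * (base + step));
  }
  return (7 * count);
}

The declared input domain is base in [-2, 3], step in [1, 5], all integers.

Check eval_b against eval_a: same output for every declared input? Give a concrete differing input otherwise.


Input base=-2, step=1: 0 from eval_a versus 7 from eval_b.
verdict: not equivalent; witness: base=-2, step=1


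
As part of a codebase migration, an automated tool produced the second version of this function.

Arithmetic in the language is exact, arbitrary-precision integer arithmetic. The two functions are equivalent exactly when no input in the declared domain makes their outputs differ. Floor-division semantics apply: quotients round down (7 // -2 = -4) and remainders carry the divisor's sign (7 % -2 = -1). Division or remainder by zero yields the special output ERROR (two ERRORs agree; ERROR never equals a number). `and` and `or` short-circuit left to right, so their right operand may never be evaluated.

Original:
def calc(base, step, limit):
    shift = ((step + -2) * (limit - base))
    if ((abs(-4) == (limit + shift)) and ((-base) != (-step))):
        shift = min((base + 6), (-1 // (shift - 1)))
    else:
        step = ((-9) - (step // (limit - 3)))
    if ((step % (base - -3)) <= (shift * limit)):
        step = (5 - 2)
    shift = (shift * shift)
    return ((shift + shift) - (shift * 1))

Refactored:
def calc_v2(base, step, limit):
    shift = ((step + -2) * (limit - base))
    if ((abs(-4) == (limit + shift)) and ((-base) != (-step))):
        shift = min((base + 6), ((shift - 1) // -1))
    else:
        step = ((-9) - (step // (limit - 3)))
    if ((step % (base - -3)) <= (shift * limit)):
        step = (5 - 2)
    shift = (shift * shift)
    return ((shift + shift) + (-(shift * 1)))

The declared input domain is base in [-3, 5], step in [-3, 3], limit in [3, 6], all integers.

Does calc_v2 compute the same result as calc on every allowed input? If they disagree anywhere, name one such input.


Take base=2, step=3, limit=3.
calc: shift = 1; ((abs(-4) == (limit + shift)) and ((-base) != (-step))) -> true; division by zero -> ERROR
calc_v2: shift = 1; ((abs(-4) == (limit + shift)) and ((-base) != (-step))) -> true; shift = 0; ((step % (base - -3)) <= (shift * limit)) -> false; shift = 0; return 0
ERROR against 0: the behavior changed.
verdict: not equivalent; witness: base=2, step=3, limit=3


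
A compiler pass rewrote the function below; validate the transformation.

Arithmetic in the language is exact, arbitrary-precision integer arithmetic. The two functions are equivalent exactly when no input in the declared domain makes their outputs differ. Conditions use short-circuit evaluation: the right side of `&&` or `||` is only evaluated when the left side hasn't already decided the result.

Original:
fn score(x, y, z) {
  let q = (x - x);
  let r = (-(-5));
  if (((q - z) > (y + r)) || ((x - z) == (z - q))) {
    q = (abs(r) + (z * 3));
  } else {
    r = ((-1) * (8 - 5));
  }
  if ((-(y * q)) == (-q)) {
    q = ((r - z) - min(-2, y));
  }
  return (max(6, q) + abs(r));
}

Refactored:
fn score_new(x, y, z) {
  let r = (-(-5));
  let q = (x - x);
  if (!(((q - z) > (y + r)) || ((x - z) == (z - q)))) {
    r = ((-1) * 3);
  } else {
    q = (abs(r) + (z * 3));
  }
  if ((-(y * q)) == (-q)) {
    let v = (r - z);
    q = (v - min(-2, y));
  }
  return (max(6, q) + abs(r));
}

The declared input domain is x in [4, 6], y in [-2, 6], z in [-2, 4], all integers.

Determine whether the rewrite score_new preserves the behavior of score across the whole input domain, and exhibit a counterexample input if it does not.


Equivalent — the differences include arithmetic usage differs; constant usage differs; local variable names differ; boolean connective usage differs; statement counts differ, yet no declared input distinguishes the two.
Spot check at x=6, y=0, z=-1 — score: q becomes 0; next r becomes 5; next (((q - z) > (y + r)) || ((x - z) == (z - q))) evaluates to false; next r becomes -3; next ((-(y * q)) == (-q)) evaluates to true; next q becomes 0; next final value 9. score_new: r becomes 5; next q becomes 0; next (!(((q - z) > (y + r)) || ((x - z) == (z - q)))) evaluates to true; next r becomes -3; next ((-(y * q)) == (-q)) evaluates to true; next v becomes -2; next q becomes 0; next final value 9. Both give 9.
Checked all 189 inputs in the declared domain: the outputs agree on every one.
verdict: equivalent


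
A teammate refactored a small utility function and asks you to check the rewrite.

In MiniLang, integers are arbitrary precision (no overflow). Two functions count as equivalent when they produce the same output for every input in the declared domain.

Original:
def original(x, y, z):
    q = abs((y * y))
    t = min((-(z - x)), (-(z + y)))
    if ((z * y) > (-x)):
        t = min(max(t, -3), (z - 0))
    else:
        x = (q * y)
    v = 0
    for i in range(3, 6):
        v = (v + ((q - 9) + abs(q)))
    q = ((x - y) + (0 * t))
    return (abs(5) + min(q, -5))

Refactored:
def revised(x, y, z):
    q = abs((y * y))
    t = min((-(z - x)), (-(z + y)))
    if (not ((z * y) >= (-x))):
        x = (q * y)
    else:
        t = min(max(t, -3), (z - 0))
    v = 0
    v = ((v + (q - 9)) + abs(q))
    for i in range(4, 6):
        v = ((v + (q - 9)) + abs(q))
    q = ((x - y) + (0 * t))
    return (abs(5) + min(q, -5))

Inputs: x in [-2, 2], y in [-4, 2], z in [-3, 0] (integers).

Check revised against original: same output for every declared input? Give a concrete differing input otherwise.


Evaluate both at x=-2, y=-2, z=-1.
original: q := 4 | t := -1 | ((z * y) > (-x)): false | x := -8 | v := 0 | iter i=3: | v := -1 | iter i=4: | v := -2 | iter i=5: | v := -3 | q := -6 | result -1
revised: q := 4 | t := -1 | (not ((z * y) >= (-x))): false | t := -1 | v := 0 | v := -1 | iter i=4: | v := -2 | iter i=5: | v := -3 | q := 0 | result 0
-1 against 0: the behavior changed.
verdict: not equivalent; witness: x=-2, y=-2, z=-1


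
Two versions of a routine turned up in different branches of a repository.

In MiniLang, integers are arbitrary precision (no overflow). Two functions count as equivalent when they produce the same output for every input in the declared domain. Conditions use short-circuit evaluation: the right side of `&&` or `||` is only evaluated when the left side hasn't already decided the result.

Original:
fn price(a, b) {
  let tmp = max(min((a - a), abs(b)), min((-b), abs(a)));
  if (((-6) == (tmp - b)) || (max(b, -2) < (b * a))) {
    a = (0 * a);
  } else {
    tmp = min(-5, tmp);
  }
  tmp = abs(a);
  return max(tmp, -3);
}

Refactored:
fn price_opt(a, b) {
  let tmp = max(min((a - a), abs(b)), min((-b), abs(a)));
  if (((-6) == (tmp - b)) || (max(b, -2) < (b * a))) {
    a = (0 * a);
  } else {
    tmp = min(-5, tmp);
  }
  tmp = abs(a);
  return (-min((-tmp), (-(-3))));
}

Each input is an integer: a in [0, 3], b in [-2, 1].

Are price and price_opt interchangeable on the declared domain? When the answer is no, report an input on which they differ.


Behavior is preserved: although min/max/abs usage differs, the outputs never diverge.
Tracing a=0, b=-2: price: tmp=0, then (((-6) == (tmp - b)) || (max(b, -2) < (b * a))) is true, then a=0, then tmp=0, then returns 0 | price_opt: tmp=0, then (((-6) == (tmp - b)) || (max(b, -2) < (b * a))) is true, then a=0, then tmp=0, then returns 0 — matching result 0.
Checked all 16 inputs in the declared domain: the outputs agree on every one.
verdict: equivalent


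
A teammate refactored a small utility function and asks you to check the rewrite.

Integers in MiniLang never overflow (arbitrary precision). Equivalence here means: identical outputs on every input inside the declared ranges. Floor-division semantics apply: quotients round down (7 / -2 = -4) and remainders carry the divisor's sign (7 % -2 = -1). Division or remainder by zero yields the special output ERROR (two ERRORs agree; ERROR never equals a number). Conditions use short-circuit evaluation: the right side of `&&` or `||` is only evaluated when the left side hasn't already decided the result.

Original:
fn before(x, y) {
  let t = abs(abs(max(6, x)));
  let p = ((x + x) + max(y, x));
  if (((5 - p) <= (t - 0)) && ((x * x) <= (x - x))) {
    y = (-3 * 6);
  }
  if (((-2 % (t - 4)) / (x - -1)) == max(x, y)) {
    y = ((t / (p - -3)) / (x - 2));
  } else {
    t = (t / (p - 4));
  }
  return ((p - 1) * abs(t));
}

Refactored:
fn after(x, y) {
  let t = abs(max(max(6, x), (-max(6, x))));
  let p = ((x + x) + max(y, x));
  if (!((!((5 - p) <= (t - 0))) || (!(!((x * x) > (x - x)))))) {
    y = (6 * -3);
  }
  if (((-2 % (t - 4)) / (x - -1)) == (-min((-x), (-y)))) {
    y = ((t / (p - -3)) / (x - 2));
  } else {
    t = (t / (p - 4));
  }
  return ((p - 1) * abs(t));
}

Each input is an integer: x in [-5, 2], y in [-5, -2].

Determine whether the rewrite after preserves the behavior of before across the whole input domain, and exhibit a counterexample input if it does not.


Comparing the listings, the differences include: constant usage differs; and comparison usage differs; and min/max/abs usage differs; and boolean connective usage differs.
One worked example (x=1, y=-3) — before: t=6, then p=3, then (((5 - p) <= (t - 0)) && ((x * x) <= (x - x))) is false, then (((-2 % (t - 4)) / (x - -1)) == max(x, y)) is false, then t=-6, then returns 12; after: t=6, then p=3, then (!((!((5 - p) <= (t - 0))) || (!(!((x * x) > (x - x)))))) is false, then (((-2 % (t - 4)) / (x - -1)) == (-min((-x), (-y)))) is false, then t=-6, then returns 12; agreement on 12.
Every one of the 32 inputs gives matching results.
verdict: equivalent


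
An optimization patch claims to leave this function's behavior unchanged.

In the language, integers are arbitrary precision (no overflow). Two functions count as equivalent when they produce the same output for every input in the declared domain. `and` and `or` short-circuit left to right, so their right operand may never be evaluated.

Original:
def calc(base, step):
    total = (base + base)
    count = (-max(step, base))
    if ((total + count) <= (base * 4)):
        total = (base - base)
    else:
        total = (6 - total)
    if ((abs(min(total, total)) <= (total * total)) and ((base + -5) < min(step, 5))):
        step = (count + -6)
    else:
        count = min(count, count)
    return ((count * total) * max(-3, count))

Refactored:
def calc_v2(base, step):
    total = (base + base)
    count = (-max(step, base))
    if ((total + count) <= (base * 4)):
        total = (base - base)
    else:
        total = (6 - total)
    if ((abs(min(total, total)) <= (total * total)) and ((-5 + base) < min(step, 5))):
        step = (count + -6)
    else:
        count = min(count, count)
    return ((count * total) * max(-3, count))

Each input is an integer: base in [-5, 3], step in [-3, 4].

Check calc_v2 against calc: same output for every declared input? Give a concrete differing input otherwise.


Side by side, the visible changes include: same computation, different form.
Tracing base=-5, step=4: calc: total=-10, then count=-4, then ((total + count) <= (base * 4)) is false, then total=16, then ((abs(min(total, total)) <= (total * total)) and ((base + -5) < min(step, 5))) is true, then step=-10, then returns 192 | calc_v2: total=-10, then count=-4, then ((total + count) <= (base * 4)) is false, then total=16, then ((abs(min(total, total)) <= (total * total)) and ((-5 + base) < min(step, 5))) is true, then step=-10, then returns 192 — matching result 192.
Checked all 72 inputs in the declared domain: the outputs agree on every one.
verdict: equivalent


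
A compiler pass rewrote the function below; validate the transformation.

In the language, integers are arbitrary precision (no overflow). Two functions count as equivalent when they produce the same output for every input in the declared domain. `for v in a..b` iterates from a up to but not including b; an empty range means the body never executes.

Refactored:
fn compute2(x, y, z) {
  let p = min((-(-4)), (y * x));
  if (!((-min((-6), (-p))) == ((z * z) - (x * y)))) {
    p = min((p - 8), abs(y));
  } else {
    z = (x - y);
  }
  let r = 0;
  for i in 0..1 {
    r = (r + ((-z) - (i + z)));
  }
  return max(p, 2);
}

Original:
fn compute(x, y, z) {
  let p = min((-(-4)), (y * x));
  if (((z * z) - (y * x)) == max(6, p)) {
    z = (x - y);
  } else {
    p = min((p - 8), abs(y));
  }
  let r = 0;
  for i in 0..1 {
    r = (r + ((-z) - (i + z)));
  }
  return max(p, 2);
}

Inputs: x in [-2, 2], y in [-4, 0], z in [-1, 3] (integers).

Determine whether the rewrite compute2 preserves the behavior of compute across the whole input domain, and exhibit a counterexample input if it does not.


Comparing the listings, the differences include: min/max/abs usage differs; and boolean connective usage differs.
Spot check at x=-2, y=-3, z=0 — compute: p becomes 4; next (((z * z) - (y * x)) == max(6, p)) evaluates to false; next p becomes -4; next r becomes 0; next at i=0:; next r becomes 0; next final value 2. compute2: p becomes 4; next (!((-min((-6), (-p))) == ((z * z) - (x * y)))) evaluates to true; next p becomes -4; next r becomes 0; next at i=0:; next r becomes 0; next final value 2. Both give 2.
Every one of the 125 inputs gives matching results.
verdict: equivalent


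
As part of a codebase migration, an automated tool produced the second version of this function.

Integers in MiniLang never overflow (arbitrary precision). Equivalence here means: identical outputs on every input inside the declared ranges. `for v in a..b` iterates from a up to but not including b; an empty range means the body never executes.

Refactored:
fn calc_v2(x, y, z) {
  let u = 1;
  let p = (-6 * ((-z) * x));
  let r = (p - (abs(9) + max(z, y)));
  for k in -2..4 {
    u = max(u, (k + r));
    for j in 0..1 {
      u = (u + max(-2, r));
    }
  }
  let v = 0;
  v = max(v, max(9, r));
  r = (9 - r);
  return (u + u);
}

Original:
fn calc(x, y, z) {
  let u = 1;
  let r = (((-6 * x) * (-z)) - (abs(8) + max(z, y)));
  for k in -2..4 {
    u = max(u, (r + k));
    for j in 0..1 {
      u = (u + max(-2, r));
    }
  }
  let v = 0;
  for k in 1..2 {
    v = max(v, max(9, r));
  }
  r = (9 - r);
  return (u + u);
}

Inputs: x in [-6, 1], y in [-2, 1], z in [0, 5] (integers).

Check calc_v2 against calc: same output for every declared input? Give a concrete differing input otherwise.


There is a counterexample at x=-6, y=-2, z=0: -14 on one side, -16 on the other.
calc: u becomes 1; next r becomes -8; next at k=-2:; next u becomes 1; next at j=0:; next u becomes -1; next at k=-1:; next u becomes -1; next at j=0:; next u becomes -3; next at k=0:; next u becomes -3; next at j=0:; next u becomes -5; next at k=1:; next u becomes -5; next at j=0:; next u becomes -7; next at k=2:; next u becomes -6; next at j=0:; next u becomes -8; next at k=3:; next u becomes -5; next at j=0:; next u becomes -7; next v becomes 0; next at k=1:; next v becomes 9; next r becomes 17; next final value -14
calc_v2: u becomes 1; next p becomes 0; next r becomes -9; next at k=-2:; next u becomes 1; next at j=0:; next u becomes -1; next at k=-1:; next u becomes -1; next at j=0:; next u becomes -3; next at k=0:; next u becomes -3; next at j=0:; next u becomes -5; next at k=1:; next u becomes -5; next at j=0:; next u becomes -7; next at k=2:; next u becomes -7; next at j=0:; next u becomes -9; next at k=3:; next u becomes -6; next at j=0:; next u becomes -8; next v becomes 0; next v becomes 9; next r becomes 18; next final value -16
verdict: not equivalent; witness: x=-6, y=-2, z=0


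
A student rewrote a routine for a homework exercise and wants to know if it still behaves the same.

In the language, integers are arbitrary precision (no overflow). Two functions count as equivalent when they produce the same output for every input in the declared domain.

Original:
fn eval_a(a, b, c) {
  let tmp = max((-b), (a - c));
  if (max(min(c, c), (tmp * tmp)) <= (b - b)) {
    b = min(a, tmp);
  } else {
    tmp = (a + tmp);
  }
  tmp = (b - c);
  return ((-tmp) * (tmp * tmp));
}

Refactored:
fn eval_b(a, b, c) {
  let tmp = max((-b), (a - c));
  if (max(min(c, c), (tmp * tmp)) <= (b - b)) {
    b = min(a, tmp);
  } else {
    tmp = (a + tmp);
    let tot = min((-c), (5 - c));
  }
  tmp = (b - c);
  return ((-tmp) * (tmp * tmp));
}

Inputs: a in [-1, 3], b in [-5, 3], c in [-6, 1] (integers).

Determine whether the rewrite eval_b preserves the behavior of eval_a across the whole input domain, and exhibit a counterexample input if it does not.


Changes here: arithmetic usage differs; and statement counts differ; and local variable names differ; and min/max/abs usage differs; and constant usage differs; the full 360-point sweep finds no disagreement.
verdict: equivalent


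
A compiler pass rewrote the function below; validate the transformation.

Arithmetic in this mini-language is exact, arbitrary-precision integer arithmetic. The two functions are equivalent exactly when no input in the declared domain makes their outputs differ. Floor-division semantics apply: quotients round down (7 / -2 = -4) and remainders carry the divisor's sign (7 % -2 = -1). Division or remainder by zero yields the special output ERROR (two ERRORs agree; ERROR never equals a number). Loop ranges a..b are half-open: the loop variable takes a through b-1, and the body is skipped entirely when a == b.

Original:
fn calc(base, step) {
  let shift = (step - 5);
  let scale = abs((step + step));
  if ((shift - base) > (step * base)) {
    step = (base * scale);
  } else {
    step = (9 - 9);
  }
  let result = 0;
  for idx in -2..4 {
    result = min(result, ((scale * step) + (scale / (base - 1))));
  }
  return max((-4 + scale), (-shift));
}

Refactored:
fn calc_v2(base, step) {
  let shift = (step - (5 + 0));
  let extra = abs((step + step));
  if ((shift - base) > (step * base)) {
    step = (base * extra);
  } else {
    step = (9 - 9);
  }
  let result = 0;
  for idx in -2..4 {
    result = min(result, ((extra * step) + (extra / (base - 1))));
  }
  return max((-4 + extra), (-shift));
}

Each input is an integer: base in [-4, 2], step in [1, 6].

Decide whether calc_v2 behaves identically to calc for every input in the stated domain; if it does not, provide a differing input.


The two are interchangeable: arithmetic usage differs; local variable names differ; constant usage differs, and every declared input agrees.
As a probe, take base=-3, step=1: calc runs shift=-4, then scale=2, then ((shift - base) > (step * base)) is true, then step=-6, then result=0, then (idx=-2), then result=-13, then (idx=-1), then result=-13, then (idx=0), then result=-13, then (idx=1), then result=-13, then (idx=2), then result=-13, then (idx=3), then result=-13, then returns 4; calc_v2 runs shift=-4, then extra=2, then ((shift - base) > (step * base)) is true, then step=-6, then result=0, then (idx=-2), then result=-13, then (idx=-1), then result=-13, then (idx=0), then result=-13, then (idx=1), then result=-13, then (idx=2), then result=-13, then (idx=3), then result=-13, then returns 4; both end at 4.
Sweeping the whole domain (42 inputs) finds no disagreement.
verdict: equivalent


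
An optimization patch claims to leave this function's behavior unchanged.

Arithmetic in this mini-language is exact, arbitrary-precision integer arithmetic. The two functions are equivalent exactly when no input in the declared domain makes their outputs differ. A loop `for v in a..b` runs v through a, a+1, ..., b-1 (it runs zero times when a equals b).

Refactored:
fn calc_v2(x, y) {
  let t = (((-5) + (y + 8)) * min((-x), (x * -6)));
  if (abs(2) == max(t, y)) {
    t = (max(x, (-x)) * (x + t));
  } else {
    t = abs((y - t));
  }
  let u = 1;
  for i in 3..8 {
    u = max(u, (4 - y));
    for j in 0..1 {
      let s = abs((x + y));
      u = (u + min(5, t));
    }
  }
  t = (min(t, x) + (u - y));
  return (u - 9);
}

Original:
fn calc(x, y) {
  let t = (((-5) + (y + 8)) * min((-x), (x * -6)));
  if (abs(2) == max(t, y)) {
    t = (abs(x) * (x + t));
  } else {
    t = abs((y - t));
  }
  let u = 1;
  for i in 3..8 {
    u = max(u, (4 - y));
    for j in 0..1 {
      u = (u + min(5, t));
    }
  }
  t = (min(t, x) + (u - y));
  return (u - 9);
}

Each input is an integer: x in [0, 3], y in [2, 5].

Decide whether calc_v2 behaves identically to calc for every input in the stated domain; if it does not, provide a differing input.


Reading the diff, among the changes: min/max/abs usage differs; statement counts differ; local variable names differ; arithmetic usage differs.
As a probe, take x=0, y=2: calc runs t := 0 | (abs(2) == max(t, y)): true | t := 0 | u := 1 | iter i=3: | u := 2 | iter j=0: | u := 2 | iter i=4: | u := 2 | iter j=0: | u := 2 | iter i=5: | u := 2 | iter j=0: | u := 2 | iter i=6: | u := 2 | iter j=0: | u := 2 | iter i=7: | u := 2 | iter j=0: | u := 2 | t := 0 | result -7; calc_v2 runs t := 0 | (abs(2) == max(t, y)): true | t := 0 | u := 1 | iter i=3: | u := 2 | iter j=0: | s := 2 | u := 2 | iter i=4: | u := 2 | iter j=0: | s := 2 | u := 2 | iter i=5: | u := 2 | iter j=0: | s := 2 | u := 2 | iter i=6: | u := 2 | iter j=0: | s := 2 | u := 2 | iter i=7: | u := 2 | iter j=0: | s := 2 | u := 2 | t := 0 | result -7; both end at -7.
Across all 16 domain points the two functions coincide.
verdict: equivalent


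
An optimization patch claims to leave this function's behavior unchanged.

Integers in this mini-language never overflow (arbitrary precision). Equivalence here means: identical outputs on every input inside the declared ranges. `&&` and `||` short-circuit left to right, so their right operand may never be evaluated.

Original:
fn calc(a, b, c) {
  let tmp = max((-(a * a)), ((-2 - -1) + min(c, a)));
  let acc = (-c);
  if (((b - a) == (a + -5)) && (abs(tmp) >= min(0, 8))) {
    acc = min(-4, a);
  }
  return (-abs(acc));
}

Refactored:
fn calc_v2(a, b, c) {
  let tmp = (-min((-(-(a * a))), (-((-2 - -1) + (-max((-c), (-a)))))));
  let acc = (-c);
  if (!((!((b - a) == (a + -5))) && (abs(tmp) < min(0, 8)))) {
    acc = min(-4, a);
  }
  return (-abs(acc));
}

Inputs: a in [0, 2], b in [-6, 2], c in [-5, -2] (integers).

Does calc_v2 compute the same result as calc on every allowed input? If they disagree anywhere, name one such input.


Consider the input a=0, b=-6, c=-5.
calc: tmp = 0; acc = 5; (((b - a) == (a + -5)) && (abs(tmp) >= min(0, 8))) -> false; return -5
calc_v2: tmp = 0; acc = 5; (!((!((b - a) == (a + -5))) && (abs(tmp) < min(0, 8)))) -> true; acc = -4; return -4
-5 against -4: the behavior changed.
verdict: not equivalent; witness: a=0, b=-6, c=-5


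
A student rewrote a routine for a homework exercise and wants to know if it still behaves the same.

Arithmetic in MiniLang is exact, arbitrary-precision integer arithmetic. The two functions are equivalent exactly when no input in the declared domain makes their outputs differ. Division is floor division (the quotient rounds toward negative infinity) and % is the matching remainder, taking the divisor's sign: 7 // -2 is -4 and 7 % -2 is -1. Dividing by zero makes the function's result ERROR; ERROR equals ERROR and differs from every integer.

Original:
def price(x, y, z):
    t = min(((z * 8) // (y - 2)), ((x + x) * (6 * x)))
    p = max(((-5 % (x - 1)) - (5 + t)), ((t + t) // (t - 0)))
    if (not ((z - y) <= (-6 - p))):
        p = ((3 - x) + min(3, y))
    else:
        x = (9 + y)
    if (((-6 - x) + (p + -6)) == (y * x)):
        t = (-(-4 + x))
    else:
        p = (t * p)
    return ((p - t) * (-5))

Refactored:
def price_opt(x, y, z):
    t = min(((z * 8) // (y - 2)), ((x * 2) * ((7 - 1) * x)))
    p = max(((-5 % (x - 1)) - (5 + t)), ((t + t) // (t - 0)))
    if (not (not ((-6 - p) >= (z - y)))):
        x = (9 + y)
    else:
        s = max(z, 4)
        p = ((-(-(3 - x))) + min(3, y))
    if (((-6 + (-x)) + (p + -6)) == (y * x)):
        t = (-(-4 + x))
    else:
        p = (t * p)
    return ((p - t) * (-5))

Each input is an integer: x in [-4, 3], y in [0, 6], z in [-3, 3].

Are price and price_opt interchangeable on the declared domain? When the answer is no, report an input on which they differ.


A substantive addition is an assignment to `s` whose value nothing reads; no result depends on it.
Tracing x=2, y=5, z=0: price: t := 0 | divide-by-zero, output ERROR | price_opt: t := 0 | divide-by-zero, output ERROR — matching result ERROR.
An exhaustive pass over the 392 declared inputs shows identical outputs.
verdict: equivalent
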